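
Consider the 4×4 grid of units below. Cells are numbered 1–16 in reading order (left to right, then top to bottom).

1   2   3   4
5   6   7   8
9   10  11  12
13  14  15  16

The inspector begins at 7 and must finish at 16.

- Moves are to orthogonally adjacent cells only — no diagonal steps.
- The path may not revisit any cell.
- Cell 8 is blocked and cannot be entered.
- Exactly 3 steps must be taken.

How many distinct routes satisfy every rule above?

Need simple routes of exactly 3 moves from 7 to 16 (Manhattan distance 3, so 0 moves are spent on a detour and 0 undoing it).
Enumerating: 7 11 15 16 | 7 11 12 16.
That gives 2 routes.

2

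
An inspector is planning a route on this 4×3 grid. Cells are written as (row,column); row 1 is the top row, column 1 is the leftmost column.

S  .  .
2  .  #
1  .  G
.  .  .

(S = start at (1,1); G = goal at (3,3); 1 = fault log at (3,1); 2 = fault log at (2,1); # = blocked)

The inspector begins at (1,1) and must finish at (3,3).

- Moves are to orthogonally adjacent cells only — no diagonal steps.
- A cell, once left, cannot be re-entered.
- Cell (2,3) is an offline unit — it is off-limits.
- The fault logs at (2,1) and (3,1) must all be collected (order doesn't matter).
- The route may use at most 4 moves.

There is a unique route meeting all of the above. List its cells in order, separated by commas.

The budget equals the shortest possible length, so every move has to be on a shortest route through the required cells.
Route from (1,1): 2× down (reaching (3,1)), 2× right (reaching (3,3)) — 4 moves in all.
Check: all required cells visited; 4 ≤ 4 moves.

(1,1), (2,1), (3,1), (3,2), (3,3)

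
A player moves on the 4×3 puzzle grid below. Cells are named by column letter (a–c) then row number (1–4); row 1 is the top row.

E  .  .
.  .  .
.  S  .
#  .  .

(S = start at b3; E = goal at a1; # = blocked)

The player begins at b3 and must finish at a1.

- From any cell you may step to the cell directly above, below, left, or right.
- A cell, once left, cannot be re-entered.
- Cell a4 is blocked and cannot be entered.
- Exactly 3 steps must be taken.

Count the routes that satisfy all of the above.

Need simple routes of exactly 3 moves from b3 to a1 (Manhattan distance 3, so 0 moves are spent on a detour and 0 undoing it).
Enumerating: b3 b2 b1 a1 | b3 b2 a2 a1 | b3 a3 a2 a1.
That gives 3 routes.

3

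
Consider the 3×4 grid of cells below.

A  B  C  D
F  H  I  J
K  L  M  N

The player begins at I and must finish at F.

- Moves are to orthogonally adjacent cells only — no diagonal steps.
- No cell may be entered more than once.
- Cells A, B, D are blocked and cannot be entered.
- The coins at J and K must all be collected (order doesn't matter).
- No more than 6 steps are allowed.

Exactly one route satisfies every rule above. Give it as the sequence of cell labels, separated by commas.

I, J, N, M, L, K, F

The budget equals the shortest possible length, so every move has to be on a shortest route through the required cells.
Route from I: right to J, down to N, 3× left (reaching K), up to F — 6 moves in all.
Check: all required cells visited; 6 ≤ 6 moves.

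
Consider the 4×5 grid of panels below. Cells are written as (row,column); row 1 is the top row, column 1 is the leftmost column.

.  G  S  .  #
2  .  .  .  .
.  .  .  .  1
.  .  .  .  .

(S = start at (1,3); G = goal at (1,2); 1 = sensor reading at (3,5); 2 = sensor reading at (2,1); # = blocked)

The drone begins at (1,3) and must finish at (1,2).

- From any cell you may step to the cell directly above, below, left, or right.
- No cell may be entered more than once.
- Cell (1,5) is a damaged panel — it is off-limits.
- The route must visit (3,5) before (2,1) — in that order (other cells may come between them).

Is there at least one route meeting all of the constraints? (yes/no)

yes

One route that works: (1,3) → (2,3) → (2,4) → (2,5) → (3,5) → (3,4) → (3,3) → (3,2) → (2,2) → (2,1) → (1,1) → (1,2).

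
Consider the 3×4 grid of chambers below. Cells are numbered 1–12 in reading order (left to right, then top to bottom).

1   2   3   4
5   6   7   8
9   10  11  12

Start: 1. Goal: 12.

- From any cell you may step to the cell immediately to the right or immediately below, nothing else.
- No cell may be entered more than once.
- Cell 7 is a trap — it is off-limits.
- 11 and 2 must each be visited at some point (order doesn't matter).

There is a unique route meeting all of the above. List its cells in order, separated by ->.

Moves only go right or down, so the column and row indices never decrease.
Route from 1: right to 2, 2× down (reaching 10), 2× right (reaching 12) — 5 moves in all.
Check: all required cells visited.

1 -> 2 -> 6 -> 10 -> 11 -> 12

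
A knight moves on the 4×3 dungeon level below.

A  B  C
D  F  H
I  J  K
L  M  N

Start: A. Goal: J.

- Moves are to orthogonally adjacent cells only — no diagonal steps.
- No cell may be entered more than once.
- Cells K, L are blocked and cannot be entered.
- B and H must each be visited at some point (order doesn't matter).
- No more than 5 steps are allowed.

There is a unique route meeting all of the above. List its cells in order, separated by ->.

A -> B -> C -> H -> F -> J

Any route must reach B and H and still end at J within 5 moves, so the order of the required stops is forced.
Route from A: 2× right (reaching C), down to H, left to F, down to J — 5 moves in all.
Check: all required cells visited; 5 ≤ 5 moves.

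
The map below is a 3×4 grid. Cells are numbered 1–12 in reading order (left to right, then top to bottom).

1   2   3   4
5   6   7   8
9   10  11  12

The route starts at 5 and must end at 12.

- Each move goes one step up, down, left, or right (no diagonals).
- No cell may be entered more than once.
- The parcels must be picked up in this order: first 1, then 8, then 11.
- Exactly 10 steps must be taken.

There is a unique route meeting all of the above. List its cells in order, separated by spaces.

The waypoints must appear in the order 1, 8, 11, with no cell reused.
Route from 5: up to 1, 3× right (reaching 4), down to 8, 2× left (reaching 6), down to 10, 2× right (reaching 12) — 10 moves in all.
Check: order respected (1 at step 1, 8 at step 5, 11 at step 9); 10 moves as required.

5 1 2 3 4 8 7 6 10 11 12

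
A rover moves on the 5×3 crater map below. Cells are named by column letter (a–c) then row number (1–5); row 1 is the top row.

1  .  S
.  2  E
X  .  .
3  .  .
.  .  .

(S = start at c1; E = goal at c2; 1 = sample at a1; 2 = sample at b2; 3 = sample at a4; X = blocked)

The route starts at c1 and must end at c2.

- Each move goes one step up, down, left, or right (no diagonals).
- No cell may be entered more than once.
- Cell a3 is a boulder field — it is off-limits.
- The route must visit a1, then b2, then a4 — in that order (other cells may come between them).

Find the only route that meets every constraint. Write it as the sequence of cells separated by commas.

c1, b1, a1, a2, b2, b3, b4, a4, a5, b5, c5, c4, c3, c2

The waypoints must appear in the order a1, b2, a4, with no cell reused.
Route from c1: left 2 to a1, down 1 to a2, right 1 to b2, down 2 to b4, left 1 to a4, down 1 to a5, right 2 to c5, up 3 to c2 — 13 moves in all.
Check: order respected (1 at step 2, 2 at step 4, 3 at step 7).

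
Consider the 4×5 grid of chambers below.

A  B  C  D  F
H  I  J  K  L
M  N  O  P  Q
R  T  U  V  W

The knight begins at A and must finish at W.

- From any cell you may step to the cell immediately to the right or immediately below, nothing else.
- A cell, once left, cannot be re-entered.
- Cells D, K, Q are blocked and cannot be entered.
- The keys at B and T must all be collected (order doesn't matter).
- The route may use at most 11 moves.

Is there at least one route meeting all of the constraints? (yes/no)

One route that works: A → B → I → N → T → U → V → W.

yes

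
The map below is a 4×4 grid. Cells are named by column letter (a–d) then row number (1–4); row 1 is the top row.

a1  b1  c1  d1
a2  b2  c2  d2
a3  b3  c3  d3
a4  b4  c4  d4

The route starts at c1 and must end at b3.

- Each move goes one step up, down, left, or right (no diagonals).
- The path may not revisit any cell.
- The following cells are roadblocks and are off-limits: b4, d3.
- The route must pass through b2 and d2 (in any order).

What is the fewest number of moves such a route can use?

Any route passes through b2 and d2 in some order between c1 and b3. Summing Manhattan distances along each leg and taking the cheapest ordering (c1 → d2 → b2 → b3) gives a lower bound of 2 + 2 + 1 = 5 moves.
A route of 5 moves achieves this: c1 → d1 → d2 → c2 → b2 → b3.
Since 5 matches the lower bound, it is optimal.

5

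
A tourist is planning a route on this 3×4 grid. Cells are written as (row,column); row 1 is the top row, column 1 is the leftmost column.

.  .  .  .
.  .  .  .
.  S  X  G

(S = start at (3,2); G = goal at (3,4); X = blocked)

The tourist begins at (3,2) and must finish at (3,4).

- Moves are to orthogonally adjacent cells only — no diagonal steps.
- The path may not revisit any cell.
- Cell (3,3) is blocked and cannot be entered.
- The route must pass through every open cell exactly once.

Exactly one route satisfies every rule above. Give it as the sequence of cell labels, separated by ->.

Need to visit all 11 open cells exactly once, starting at (3,2) and ending at (3,4).
Cell (3,1) has only two open neighbours ((2,1) and (3,2)), so the path must pass straight through it: one of those is the cell it's entered from and the other is where it exits.
Route from (3,2): left 1 to (3,1), up 2 to (1,1), right 1 to (1,2), down 1 to (2,2), right 1 to (2,3), up 1 to (1,3), right 1 to (1,4), down 2 to (3,4) — 10 moves in all.
Check: all 11 open cells covered.

(3,2) -> (3,1) -> (2,1) -> (1,1) -> (1,2) -> (2,2) -> (2,3) -> (1,3) -> (1,4) -> (2,4) -> (3,4)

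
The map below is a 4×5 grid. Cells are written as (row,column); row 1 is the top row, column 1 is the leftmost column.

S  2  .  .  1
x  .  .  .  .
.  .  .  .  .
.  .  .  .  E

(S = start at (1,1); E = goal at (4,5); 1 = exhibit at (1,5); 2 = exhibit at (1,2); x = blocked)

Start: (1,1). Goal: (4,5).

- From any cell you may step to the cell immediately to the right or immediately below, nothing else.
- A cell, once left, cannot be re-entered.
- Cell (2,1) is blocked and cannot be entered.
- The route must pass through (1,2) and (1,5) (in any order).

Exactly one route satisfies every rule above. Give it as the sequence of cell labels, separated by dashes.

(1,1) - (1,2) - (1,3) - (1,4) - (1,5) - (2,5) - (3,5) - (4,5)

Moves only go right or down, so the column and row indices never decrease.
Route from (1,1): right 4 to (1,5), down 3 to (4,5) — 7 moves in all.
Check: all required cells visited.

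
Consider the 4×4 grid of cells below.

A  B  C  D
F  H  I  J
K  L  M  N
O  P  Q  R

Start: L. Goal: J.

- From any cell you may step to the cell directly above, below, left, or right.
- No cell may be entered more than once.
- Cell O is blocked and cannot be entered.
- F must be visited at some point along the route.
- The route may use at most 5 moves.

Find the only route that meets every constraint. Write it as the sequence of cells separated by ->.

L -> K -> F -> H -> I -> J

The budget equals the shortest possible length, so every move has to be on a shortest route through the required cells.
Route from L: left to K, up to F, 3× right (reaching J) — 5 moves in all.
Check: all required cells visited; 5 ≤ 5 moves.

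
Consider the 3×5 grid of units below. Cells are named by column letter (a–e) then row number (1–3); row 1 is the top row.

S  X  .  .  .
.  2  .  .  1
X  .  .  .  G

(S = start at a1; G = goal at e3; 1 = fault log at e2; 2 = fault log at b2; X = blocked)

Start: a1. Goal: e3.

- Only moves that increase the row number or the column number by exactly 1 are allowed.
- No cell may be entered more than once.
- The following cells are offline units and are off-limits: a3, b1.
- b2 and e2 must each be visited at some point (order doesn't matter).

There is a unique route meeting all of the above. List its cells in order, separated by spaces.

a1 a2 b2 c2 d2 e2 e3

Moves only go right or down, so the column and row indices never decrease.
Route from a1: down to a2, 4× right (reaching e2), down to e3 — 6 moves in all.
Check: all required cells visited.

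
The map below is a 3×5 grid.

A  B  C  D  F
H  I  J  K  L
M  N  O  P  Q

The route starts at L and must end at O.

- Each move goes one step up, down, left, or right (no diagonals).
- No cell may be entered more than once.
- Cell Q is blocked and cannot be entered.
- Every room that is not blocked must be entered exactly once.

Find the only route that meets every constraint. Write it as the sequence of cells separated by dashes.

L - F - D - C - B - A - H - M - N - I - J - K - P - O

Need to visit all 14 open cells exactly once, starting at L and ending at O.
Route from L: up to F, 4× left (reaching A), 2× down (reaching M), right to N, up to I, 2× right (reaching K), down to P, left to O — 13 moves in all.
Check: all 14 open cells covered.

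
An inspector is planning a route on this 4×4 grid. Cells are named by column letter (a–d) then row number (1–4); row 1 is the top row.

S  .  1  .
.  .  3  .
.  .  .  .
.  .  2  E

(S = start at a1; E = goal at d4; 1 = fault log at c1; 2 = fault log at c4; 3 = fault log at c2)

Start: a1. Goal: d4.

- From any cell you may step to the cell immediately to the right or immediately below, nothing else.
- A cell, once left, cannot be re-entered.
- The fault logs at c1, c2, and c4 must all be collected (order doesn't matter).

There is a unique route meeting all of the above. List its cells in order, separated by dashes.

Moves only go right or down, so the column and row indices never decrease.
Route from a1: 2× right (reaching c1), 3× down (reaching c4), right to d4 — 6 moves in all.
Check: all required cells visited.

a1 - b1 - c1 - c2 - c3 - c4 - d4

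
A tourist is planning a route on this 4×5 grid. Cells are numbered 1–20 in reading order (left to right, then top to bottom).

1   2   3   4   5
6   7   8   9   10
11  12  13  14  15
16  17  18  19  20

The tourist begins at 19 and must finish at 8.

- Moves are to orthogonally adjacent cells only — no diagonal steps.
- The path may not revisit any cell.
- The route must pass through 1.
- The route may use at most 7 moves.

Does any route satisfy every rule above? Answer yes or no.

Even ignoring the no-revisit rule, getting from 19 to 8 via 1 needs at least 6 + 3 = 9 moves (Manhattan distance per leg), which exceeds the 7-move limit.

no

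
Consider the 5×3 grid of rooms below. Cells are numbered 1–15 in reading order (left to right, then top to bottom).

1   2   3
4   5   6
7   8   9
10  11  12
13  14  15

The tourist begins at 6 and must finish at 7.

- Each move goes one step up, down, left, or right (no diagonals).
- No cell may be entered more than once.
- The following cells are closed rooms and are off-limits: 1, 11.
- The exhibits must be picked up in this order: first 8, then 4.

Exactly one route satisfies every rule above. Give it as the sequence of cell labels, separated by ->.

6 -> 9 -> 8 -> 5 -> 4 -> 7

The waypoints must appear in the order 8, 4, with no cell reused.
Route from 6: down 1 to 9, left 1 to 8, up 1 to 5, left 1 to 4, down 1 to 7 — 5 moves in all.
Check: order respected (8 at step 2, 4 at step 4).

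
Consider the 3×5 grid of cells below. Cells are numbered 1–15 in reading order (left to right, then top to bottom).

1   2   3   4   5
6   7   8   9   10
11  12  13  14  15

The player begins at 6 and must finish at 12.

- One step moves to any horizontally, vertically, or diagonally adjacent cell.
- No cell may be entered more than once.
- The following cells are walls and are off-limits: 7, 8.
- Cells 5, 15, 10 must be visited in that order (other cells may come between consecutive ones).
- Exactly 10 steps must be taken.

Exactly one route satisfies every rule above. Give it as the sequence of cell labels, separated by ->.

6 -> 2 -> 3 -> 4 -> 5 -> 9 -> 15 -> 10 -> 14 -> 13 -> 12

The waypoints must appear in the order 5, 15, 10, with no cell reused.
Route from 6: up-right to 2, 3× right (reaching 5), down-left to 9, down-right to 15, up to 10, down-left to 14, 2× left (reaching 12) — 10 moves in all.
Check: order respected (5 at step 4, 15 at step 6, 10 at step 7); 10 moves as required.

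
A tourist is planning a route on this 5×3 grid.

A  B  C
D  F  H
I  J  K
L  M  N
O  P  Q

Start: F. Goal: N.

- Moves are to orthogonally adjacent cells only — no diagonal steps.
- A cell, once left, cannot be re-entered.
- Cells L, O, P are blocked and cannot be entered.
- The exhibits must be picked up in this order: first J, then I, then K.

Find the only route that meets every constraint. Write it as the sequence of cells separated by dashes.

The waypoints must appear in the order J, I, K, with no cell reused.
Route from F: down to J, left to I, 2× up (reaching A), 2× right (reaching C), 3× down (reaching N) — 9 moves in all.
Check: order respected (J at step 1, I at step 2, K at step 8).

F - J - I - D - A - B - C - H - K - N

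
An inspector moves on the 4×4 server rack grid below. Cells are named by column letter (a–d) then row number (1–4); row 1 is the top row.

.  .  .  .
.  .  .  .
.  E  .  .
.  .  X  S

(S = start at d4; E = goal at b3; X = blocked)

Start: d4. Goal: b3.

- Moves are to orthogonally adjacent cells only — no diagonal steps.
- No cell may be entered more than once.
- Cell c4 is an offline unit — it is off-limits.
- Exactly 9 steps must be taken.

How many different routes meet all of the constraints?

Need simple routes of exactly 9 moves from d4 to b3 (Manhattan distance 3, so 3 moves are spent on a detour and 3 undoing it).
Branch systematically from the start, pruning whenever the remaining move budget drops below the Manhattan distance to b3 or differs from it in parity. Every completion starts via d3: 16.
That gives 16 routes.

16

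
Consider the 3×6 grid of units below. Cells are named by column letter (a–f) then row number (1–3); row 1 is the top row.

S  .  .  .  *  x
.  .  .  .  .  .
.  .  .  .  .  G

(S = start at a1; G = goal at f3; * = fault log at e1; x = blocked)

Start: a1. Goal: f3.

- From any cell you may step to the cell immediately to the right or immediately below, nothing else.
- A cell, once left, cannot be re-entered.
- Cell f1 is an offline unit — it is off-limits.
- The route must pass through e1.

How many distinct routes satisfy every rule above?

A right/down-only route from a1 to f3 makes exactly 2 down-moves and 5 right-moves in some order.
With no other constraints that would be C(7,2) = 21 routes.
Split at e1 and multiply the segment counts (each segment already excludes blocked cells): a1→e1: 1; e1→f3: 2; product = 2.
That gives 2 routes.

2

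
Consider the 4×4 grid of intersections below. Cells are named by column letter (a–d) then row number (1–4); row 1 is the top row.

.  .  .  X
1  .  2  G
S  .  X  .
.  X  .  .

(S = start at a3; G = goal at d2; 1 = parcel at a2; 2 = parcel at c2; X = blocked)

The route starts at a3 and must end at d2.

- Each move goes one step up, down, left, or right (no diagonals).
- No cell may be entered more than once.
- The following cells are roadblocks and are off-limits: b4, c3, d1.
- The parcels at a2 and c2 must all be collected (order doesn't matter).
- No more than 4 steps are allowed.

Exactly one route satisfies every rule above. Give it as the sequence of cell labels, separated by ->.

a3 -> a2 -> b2 -> c2 -> d2

The 4-move cap with required stops at a2, c2 leaves no slack for detours.
Route from a3: up to a2, 3× right (reaching d2) — 4 moves in all.
Check: all required cells visited; 4 ≤ 4 moves.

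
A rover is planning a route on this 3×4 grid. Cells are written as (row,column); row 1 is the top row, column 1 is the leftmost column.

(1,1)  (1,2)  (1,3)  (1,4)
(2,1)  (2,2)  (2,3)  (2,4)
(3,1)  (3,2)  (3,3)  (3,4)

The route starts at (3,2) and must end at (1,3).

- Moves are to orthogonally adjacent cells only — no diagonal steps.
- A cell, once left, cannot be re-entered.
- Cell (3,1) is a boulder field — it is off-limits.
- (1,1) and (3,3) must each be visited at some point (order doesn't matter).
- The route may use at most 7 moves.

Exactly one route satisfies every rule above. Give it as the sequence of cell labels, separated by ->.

(3,2) -> (3,3) -> (2,3) -> (2,2) -> (2,1) -> (1,1) -> (1,2) -> (1,3)

The budget equals the shortest possible length, so every move has to be on a shortest route through the required cells.
Route from (3,2): right 1 to (3,3), up 1 to (2,3), left 2 to (2,1), up 1 to (1,1), right 2 to (1,3) — 7 moves in all.
Check: all required cells visited; 7 ≤ 7 moves.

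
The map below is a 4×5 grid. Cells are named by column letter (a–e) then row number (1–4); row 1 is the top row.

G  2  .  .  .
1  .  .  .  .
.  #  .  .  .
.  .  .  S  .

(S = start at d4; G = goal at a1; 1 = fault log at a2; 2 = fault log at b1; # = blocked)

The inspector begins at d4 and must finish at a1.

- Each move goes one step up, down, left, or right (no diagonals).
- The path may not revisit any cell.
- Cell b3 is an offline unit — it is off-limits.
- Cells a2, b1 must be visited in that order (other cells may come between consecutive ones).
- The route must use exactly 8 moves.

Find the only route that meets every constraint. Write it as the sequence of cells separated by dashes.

d4 - c4 - b4 - a4 - a3 - a2 - b2 - b1 - a1

The waypoints must appear in the order a2, b1, with no cell reused.
Route from d4: left 3 to a4, up 2 to a2, right 1 to b2, up 1 to b1, left 1 to a1 — 8 moves in all.
Check: order respected (1 at step 5, 2 at step 7); 8 moves as required.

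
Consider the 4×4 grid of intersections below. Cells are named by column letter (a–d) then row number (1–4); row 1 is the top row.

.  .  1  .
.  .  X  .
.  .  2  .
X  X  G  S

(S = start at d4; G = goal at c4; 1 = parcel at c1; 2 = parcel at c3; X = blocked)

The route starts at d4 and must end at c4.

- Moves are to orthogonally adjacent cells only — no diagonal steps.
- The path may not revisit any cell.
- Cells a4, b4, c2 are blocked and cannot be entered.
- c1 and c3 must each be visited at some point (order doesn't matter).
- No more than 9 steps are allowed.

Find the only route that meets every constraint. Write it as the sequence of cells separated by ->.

Any route must reach c1 and c3 and still end at c4 within 9 moves, so the order of the required stops is forced.
Route from d4: up 3 to d1, left 2 to b1, down 2 to b3, right 1 to c3, down 1 to c4 — 9 moves in all.
Check: all required cells visited; 9 ≤ 9 moves.

d4 -> d3 -> d2 -> d1 -> c1 -> b1 -> b2 -> b3 -> c3 -> c4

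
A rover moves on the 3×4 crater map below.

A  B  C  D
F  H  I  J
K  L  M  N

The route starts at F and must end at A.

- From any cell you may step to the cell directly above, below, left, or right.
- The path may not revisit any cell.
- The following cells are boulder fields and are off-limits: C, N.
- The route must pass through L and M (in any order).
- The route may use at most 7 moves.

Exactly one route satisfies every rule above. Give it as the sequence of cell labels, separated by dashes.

The 7-move cap with required stops at L, M leaves no slack for detours.
Route from F: down 1 to K, right 2 to M, up 1 to I, left 1 to H, up 1 to B, left 1 to A — 7 moves in all.
Check: all required cells visited; 7 ≤ 7 moves.

F - K - L - M - I - H - B - A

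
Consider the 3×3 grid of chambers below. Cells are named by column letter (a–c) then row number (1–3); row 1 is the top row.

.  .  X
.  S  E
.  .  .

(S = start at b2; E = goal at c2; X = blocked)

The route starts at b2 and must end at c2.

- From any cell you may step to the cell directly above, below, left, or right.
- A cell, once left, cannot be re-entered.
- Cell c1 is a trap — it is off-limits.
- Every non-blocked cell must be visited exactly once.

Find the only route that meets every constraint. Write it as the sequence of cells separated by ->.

Need to visit all 8 open cells exactly once, starting at b2 and ending at c2.
Route from b2: up to b1, left to a1, 2× down (reaching a3), 2× right (reaching c3), up to c2 — 7 moves in all.
Check: all 8 open cells covered.

b2 -> b1 -> a1 -> a2 -> a3 -> b3 -> c3 -> c2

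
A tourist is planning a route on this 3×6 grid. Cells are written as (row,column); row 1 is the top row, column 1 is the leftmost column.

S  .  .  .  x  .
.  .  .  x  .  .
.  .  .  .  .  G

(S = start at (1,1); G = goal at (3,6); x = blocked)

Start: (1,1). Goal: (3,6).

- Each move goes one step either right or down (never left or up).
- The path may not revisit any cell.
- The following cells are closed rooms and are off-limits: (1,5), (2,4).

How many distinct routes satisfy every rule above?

A right/down-only route from (1,1) to (3,6) makes exactly 2 down-moves and 5 right-moves in some order.
With no other constraints that would be C(7,2) = 21 routes.
Subtract routes through each blocked cell (inclusion–exclusion for overlaps): − through (1,5): 3 − through (2,4): 12 → 6.
That gives 6 routes.

6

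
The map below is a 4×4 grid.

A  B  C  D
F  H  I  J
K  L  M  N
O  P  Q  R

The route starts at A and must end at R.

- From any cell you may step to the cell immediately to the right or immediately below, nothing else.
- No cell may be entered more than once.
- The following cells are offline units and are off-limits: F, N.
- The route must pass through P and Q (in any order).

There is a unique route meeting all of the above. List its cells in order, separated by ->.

A -> B -> H -> L -> P -> Q -> R

Moves only go right or down, so the column and row indices never decrease.
Route from A: right to B, 3× down (reaching P), 2× right (reaching R) — 6 moves in all.
Check: all required cells visited.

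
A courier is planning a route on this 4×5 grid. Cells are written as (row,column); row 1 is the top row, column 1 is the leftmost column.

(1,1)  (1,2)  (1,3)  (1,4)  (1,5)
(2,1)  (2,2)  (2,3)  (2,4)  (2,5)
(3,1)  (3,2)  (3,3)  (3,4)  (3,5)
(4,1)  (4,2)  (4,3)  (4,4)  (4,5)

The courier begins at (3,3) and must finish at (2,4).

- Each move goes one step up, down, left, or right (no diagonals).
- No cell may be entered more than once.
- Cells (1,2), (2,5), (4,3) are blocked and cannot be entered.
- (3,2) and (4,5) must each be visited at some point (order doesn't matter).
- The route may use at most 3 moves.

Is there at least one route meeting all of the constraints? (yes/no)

no

Even ignoring the no-revisit rule, getting from (3,3) to (2,4), taking the cheapest ordering (3,3) → (3,2) → (4,5) → (2,4) needs at least 1 + 4 + 3 = 8 moves (Manhattan distance per leg), which exceeds the 3-move limit.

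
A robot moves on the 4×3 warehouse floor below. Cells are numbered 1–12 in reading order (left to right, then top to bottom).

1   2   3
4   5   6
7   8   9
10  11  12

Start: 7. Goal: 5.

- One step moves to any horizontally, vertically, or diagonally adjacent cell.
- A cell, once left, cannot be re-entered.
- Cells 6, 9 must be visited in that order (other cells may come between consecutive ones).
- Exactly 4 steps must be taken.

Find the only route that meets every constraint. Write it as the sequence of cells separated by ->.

7 -> 8 -> 6 -> 9 -> 5

The waypoints must appear in the order 6, 9, with no cell reused.
Route from 7: right 1 to 8, up-right 1 to 6, down 1 to 9, up-left 1 to 5 — 4 moves in all.
Check: order respected (6 at step 2, 9 at step 3); 4 moves as required.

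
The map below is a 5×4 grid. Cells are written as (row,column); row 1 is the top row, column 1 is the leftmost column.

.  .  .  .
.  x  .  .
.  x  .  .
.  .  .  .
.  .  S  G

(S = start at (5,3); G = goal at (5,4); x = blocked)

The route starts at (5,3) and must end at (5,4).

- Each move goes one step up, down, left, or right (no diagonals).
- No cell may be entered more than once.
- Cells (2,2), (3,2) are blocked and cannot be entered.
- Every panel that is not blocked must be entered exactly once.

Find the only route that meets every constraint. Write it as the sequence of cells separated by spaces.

Need to visit all 18 open cells exactly once, starting at (5,3) and ending at (5,4).
Cell (1,2) has only two open neighbours ((1,1) and (1,3)), so the path must pass straight through it: one of those is the cell it's entered from and the other is where it exits.
Route from (5,3): up to (4,3), left to (4,2), down to (5,2), left to (5,1), 4× up (reaching (1,1)), 3× right (reaching (1,4)), down to (2,4), left to (2,3), down to (3,3), right to (3,4), 2× down (reaching (5,4)) — 17 moves in all.
Check: all 18 open cells covered.

(5,3) (4,3) (4,2) (5,2) (5,1) (4,1) (3,1) (2,1) (1,1) (1,2) (1,3) (1,4) (2,4) (2,3) (3,3) (3,4) (4,4) (5,4)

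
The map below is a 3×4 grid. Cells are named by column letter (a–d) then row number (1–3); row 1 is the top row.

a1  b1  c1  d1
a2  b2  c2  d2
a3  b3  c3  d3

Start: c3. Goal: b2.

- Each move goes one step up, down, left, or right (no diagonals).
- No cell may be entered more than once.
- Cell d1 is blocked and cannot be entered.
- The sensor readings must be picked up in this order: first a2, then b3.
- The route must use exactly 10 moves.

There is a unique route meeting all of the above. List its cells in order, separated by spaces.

c3 d3 d2 c2 c1 b1 a1 a2 a3 b3 b2

The waypoints must appear in the order a2, b3, with no cell reused.
Route from c3: right 1 to d3, up 1 to d2, left 1 to c2, up 1 to c1, left 2 to a1, down 2 to a3, right 1 to b3, up 1 to b2 — 10 moves in all.
Check: order respected (a2 at step 7, b3 at step 9); 10 moves as required.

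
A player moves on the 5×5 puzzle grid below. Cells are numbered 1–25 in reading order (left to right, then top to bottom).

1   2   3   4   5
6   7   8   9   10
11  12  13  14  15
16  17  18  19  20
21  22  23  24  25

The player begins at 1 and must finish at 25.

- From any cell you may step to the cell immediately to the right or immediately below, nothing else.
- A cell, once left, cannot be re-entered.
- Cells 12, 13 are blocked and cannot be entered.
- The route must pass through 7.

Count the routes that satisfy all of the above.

A right/down-only route from 1 to 25 makes exactly 4 down-moves and 4 right-moves in some order.
With no other constraints that would be C(8,4) = 70 routes.
Split at 7 and multiply the segment counts (each segment already excludes blocked cells): 1→7: 2; 7→25: 4; product = 8.
That gives 8 routes.

8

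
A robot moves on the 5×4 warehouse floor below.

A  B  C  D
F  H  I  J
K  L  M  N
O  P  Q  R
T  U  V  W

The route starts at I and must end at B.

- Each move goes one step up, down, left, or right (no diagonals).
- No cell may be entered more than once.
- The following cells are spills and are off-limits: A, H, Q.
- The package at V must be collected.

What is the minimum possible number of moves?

12

Any route passes through V somewhere between I and B. Summing Manhattan distances along the two legs (I → V → B) gives a lower bound of 3 + 5 = 8 moves.
That bound ignores the blocked cells. Measuring each leg by the fewest moves that actually steer around them (I→V: 5; V→B: 7) raises the lower bound to 12.
A route of 12 moves exists: I → M → L → P → U → V → W → R → N → J → D → C → B.
Since 12 matches that lower bound, it is optimal.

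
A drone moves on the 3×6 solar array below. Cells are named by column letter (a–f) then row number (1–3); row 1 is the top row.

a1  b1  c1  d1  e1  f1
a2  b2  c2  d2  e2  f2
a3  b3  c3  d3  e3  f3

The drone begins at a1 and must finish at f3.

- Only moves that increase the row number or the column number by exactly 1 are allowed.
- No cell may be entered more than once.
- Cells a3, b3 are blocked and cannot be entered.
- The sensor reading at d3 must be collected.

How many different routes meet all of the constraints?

7

A right/down-only route from a1 to f3 makes exactly 2 down-moves and 5 right-moves in some order.
With no other constraints that would be C(7,2) = 21 routes.
Split at d3 and multiply the segment counts (each segment already excludes blocked cells): a1→d3: 7; d3→f3: 1; product = 7.
That gives 7 routes.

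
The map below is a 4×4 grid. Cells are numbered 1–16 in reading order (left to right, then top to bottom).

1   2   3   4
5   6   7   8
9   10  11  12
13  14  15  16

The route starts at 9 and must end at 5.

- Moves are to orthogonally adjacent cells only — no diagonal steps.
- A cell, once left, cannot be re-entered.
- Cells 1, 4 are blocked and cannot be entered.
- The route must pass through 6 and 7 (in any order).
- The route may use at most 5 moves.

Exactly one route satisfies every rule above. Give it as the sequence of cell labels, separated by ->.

The budget equals the shortest possible length, so every move has to be on a shortest route through the required cells.
Route from 9: right 2 to 11, up 1 to 7, left 2 to 5 — 5 moves in all.
Check: all required cells visited; 5 ≤ 5 moves.

9 -> 10 -> 11 -> 7 -> 6 -> 5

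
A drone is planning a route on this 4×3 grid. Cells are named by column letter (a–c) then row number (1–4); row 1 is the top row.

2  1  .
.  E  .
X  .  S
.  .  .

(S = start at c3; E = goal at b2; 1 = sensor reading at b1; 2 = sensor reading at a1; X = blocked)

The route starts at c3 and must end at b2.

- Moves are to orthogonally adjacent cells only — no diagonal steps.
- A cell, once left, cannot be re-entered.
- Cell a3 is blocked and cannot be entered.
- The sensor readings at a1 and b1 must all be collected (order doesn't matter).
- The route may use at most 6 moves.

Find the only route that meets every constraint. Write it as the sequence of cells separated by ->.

Any route must reach a1 and b1 and still end at b2 within 6 moves, so the order of the required stops is forced.
Route from c3: up 2 to c1, left 2 to a1, down 1 to a2, right 1 to b2 — 6 moves in all.
Check: all required cells visited; 6 ≤ 6 moves.

c3 -> c2 -> c1 -> b1 -> a1 -> a2 -> b2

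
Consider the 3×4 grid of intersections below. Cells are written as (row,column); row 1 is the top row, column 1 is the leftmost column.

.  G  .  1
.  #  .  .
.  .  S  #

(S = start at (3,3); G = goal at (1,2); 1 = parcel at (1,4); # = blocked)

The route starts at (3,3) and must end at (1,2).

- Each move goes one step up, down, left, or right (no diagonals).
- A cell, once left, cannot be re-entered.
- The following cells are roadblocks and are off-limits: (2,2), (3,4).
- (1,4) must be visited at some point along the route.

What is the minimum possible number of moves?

5

Any route passes through (1,4) somewhere between (3,3) and (1,2). Summing Manhattan distances along the two legs ((3,3) → (1,4) → (1,2)) gives a lower bound of 3 + 2 = 5 moves.
A route of 5 moves achieves this: (3,3) → (2,3) → (2,4) → (1,4) → (1,3) → (1,2).
Since 5 matches the lower bound, it is optimal.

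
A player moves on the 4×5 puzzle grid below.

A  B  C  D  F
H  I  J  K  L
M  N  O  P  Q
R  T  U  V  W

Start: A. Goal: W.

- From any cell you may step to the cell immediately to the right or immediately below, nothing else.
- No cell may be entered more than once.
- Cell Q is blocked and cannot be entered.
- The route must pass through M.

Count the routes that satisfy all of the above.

A right/down-only route from A to W makes exactly 3 down-moves and 4 right-moves in some order.
With no other constraints that would be C(7,3) = 35 routes.
Split at M and multiply the segment counts (each segment already excludes blocked cells): A→M: 1; M→W: 4; product = 4.
That gives 4 routes.

4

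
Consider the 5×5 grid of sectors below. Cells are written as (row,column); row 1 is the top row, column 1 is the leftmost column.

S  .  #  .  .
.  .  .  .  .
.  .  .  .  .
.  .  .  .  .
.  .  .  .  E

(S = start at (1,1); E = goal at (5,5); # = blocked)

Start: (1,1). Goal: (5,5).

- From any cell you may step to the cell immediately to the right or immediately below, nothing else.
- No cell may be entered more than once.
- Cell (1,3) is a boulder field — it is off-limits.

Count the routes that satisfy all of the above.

A right/down-only route from (1,1) to (5,5) makes exactly 4 down-moves and 4 right-moves in some order.
With no other constraints that would be C(8,4) = 70 routes.
Subtract routes through each blocked cell (inclusion–exclusion for overlaps): − through (1,3): 15 → 55.
That gives 55 routes.

55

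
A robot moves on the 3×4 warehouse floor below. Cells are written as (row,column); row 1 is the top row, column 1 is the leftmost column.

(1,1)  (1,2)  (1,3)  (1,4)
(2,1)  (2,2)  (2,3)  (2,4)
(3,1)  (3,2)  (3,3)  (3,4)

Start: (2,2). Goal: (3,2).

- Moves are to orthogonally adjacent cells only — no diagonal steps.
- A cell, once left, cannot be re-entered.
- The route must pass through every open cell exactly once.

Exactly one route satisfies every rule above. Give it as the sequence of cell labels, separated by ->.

Need to visit all 12 open cells exactly once, starting at (2,2) and ending at (3,2).
Cell (3,4) has only two open neighbours ((2,4) and (3,3)), so the path must pass straight through it: one of those is the cell it's entered from and the other is where it exits.
Route from (2,2): right 1 to (2,3), down 1 to (3,3), right 1 to (3,4), up 2 to (1,4), left 3 to (1,1), down 2 to (3,1), right 1 to (3,2) — 11 moves in all.
Check: all 12 open cells covered.

(2,2) -> (2,3) -> (3,3) -> (3,4) -> (2,4) -> (1,4) -> (1,3) -> (1,2) -> (1,1) -> (2,1) -> (3,1) -> (3,2)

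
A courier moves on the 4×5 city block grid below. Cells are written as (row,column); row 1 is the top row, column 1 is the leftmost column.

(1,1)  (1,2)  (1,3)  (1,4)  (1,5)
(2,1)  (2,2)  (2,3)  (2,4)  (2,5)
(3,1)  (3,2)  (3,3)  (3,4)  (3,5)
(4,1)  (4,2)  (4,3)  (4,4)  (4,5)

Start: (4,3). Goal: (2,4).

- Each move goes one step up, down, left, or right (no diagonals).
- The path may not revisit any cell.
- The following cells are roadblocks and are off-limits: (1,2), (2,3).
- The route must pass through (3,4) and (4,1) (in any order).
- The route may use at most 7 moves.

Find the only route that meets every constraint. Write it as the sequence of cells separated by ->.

The 7-move cap with required stops at (3,4), (4,1) leaves no slack for detours.
Route from (4,3): 2× left (reaching (4,1)), up to (3,1), 3× right (reaching (3,4)), up to (2,4) — 7 moves in all.
Check: all required cells visited; 7 ≤ 7 moves.

(4,3) -> (4,2) -> (4,1) -> (3,1) -> (3,2) -> (3,3) -> (3,4) -> (2,4)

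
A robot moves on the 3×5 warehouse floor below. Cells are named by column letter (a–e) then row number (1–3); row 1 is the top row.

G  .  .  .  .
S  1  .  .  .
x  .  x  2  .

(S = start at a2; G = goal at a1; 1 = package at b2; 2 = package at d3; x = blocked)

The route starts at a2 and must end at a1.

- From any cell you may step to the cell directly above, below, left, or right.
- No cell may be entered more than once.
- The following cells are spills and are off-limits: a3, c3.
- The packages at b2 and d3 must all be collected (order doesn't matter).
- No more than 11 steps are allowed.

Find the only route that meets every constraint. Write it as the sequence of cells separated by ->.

a2 -> b2 -> c2 -> d2 -> d3 -> e3 -> e2 -> e1 -> d1 -> c1 -> b1 -> a1

The 11-move cap with required stops at b2, d3 leaves no slack for detours.
Route from a2: 3× right (reaching d2), down to d3, right to e3, 2× up (reaching e1), 4× left (reaching a1) — 11 moves in all.
Check: all required cells visited; 11 ≤ 11 moves.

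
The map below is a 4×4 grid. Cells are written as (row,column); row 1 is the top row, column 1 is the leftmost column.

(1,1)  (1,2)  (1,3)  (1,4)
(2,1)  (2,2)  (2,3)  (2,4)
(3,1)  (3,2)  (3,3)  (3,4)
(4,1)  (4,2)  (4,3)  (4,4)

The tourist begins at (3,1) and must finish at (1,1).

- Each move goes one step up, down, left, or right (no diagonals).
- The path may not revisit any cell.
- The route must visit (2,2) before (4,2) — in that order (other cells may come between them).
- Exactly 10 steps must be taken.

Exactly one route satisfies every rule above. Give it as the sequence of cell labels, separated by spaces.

The waypoints must appear in the order (2,2), (4,2), with no cell reused.
Route from (3,1): up to (2,1), right to (2,2), 2× down (reaching (4,2)), right to (4,3), 3× up (reaching (1,3)), 2× left (reaching (1,1)) — 10 moves in all.
Check: order respected ((2,2) at step 2, (4,2) at step 4); 10 moves as required.

(3,1) (2,1) (2,2) (3,2) (4,2) (4,3) (3,3) (2,3) (1,3) (1,2) (1,1)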